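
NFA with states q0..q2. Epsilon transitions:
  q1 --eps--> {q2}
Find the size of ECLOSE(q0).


Starting from q0
Initialize closure = {q0}
q0 has no outgoing epsilon transitions -> nothing to add
Final closure: {q0}
Size = 1

1


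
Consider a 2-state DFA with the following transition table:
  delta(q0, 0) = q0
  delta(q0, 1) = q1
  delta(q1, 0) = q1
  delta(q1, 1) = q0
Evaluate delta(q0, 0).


Looking up transition function:
delta(q0, 0) in the table
Row: q0, Column: 0
Result: q0

q0


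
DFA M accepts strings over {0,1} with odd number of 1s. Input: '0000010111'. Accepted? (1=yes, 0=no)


DFA has 2 states: q_even (start, accept=no) and q_odd
Processing string '0000010111' character by character:
  Position 0: read '0', 1-count=0 -> q_even (no change)
  Position 1: read '0', 1-count=0 -> q_even (no change)
  Position 2: read '0', 1-count=0 -> q_even (no change)
  Position 3: read '0', 1-count=0 -> q_even (no change)
  Position 4: read '0', 1-count=0 -> q_even (no change)
  Position 5: read '1', 1-count=1 -> q_odd
  Position 6: read '0', 1-count=1 -> q_odd (no change)
  Position 7: read '1', 1-count=2 -> q_even
  Position 8: read '1', 1-count=3 -> q_odd
  Position 9: read '1', 1-count=4 -> q_even
Final state: q_even, total 1s = 4 (even); the DFA requires an odd count -> reject

0


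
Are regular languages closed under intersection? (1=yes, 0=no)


Regular languages are closed under:
- Union (DFA product construction)
- Intersection (DFA product construction)
- Complement (swap accept/reject states)
- Concatenation (NFA construction)
- Kleene star (NFA construction)
intersection is in this list
Therefore: closed

1


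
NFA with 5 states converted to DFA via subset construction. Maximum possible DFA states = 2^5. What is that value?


NFA has 5 states
Subset construction: each DFA state = subset of NFA states
Maximum subsets = 2^5
2^5 = 32

32


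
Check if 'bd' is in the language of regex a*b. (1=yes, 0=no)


Pattern: a*b
String: 'bd'
Pattern requires: zero or more 'a's followed by exactly one 'b'
Found 0 leading 'a's
Remaining: 'bd'
Remaining is not 'b' -> no match
Result: 0

0


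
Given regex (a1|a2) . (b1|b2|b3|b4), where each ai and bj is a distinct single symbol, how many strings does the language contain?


First group: 2 alternatives
Second group: 4 alternatives
Concatenation: each choice from group 1 pairs with each from group 2
Total = 2 x 4 = 8

8


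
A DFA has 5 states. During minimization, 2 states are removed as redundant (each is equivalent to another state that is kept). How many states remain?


Original DFA: 5 states
Redundant states removed: 2
Minimized states = original - removed
= 5 - 2
= 3

3


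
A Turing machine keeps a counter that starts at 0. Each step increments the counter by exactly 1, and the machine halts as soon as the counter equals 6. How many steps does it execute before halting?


Counter starts at 0. Counting sequence:
  Step 1: counter = 1
  Step 2: counter = 2
  Step 3: counter = 3
  Step 4: counter = 4
  Step 5: counter = 5
  Step 6: counter = 6
Counter reached 6 -> halt
Total steps = 6

6


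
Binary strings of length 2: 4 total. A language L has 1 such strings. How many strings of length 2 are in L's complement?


Alphabet: {0,1}
String length: 2
Total strings of length 2 = 2^2 = 4
Strings in L = 1
Complement = total - |L|
= 4 - 1
= 3

3


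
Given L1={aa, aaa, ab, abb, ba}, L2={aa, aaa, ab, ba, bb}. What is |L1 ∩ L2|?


L1 = {aa, aaa, ab, abb, ba}
L2 = {aa, aaa, ab, ba, bb}
Checking each string in L1 against L2:
  'aa': in L2? Yes
  'aaa': in L2? Yes
  'ab': in L2? Yes
  'abb': in L2? No
  'ba': in L2? Yes
Intersection = {aa, aaa, ab, ba}
|L1 ∩ L2| = 4

4


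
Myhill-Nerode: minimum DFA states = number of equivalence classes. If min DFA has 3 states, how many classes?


Myhill-Nerode theorem:
Number of equivalence classes = number of states in minimal DFA
Minimal DFA states = 3
Therefore equivalence classes = 3

3


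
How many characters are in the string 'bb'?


String: 'bb'
Counting characters:
  'b' appears 2 time(s)
Total length = 0 + 2 = 2

2


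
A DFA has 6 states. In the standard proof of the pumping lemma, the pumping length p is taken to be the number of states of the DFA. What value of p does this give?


Pumping lemma for regular languages (standard proof):
Take p = |Q|, the number of DFA states.
Any string of length >= |Q| passes through |Q|+1 states while reading its first |Q| symbols,
so by pigeonhole some state repeats, giving the loop that can be pumped.
Here |Q| = 6
Therefore the proof uses p = 6

6


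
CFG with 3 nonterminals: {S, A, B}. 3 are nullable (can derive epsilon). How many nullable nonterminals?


Nonterminals: {S, A, B}
A nonterminal is nullable if it can derive epsilon
Counting nullable nonterminals: 3
Total nullable = 3

3


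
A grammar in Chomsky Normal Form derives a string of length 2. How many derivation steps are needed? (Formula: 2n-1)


Chomsky Normal Form derivation:
String length n = 2
Each step either:
  - Splits a nonterminal into two (n-1 such steps)
  - Converts a nonterminal to terminal (n such steps)
Total = (n-1) + n = 2n - 1
= 2(2) - 1
= 4 - 1
= 3

3


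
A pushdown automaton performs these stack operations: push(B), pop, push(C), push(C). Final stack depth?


Tracing stack operations:
  push(B) -> stack = [B], depth=1
  pop -> removed B, stack = [], depth=0
  push(C) -> stack = [C], depth=1
  push(C) -> stack = [C,C], depth=2
Final depth = 2

2


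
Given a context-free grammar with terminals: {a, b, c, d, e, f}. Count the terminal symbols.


Terminal symbols: a, b, c, d, e, f
Counting each: a (#1), b (#2), c (#3), d (#4), e (#5), f (#6)
Total = 6

6


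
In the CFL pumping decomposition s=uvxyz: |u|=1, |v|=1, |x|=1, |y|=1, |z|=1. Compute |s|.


|s| = |u| + |v| + |x| + |y| + |z|
= 1 + 1 + 1 + 1 + 1
= 2 + 1 + 2
= 3 + 2
= 5

5


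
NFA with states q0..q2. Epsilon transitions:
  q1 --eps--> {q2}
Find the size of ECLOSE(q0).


Starting from q0
Initialize closure = {q0}
q0 has no outgoing epsilon transitions -> nothing to add
Final closure: {q0}
Size = 1

1


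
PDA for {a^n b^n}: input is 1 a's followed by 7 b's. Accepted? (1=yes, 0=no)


Language requires equal numbers of a's and b's
PDA pushes for each 'a', pops for each 'b'
Number of a's = 1
Number of b's = 7
1 != 7 -> Reject

0


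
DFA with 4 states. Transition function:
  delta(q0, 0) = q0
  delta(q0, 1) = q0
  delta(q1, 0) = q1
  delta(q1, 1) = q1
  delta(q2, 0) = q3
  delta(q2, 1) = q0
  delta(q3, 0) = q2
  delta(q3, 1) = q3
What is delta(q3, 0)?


Looking up transition function:
delta(q3, 0) in the table
Row: q3, Column: 0
Result: q2

q2


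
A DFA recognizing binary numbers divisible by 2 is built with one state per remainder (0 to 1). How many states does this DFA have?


Divisibility by 2 is tracked via the remainder mod 2: 0, 1, ..., 1
The construction assigns one state to each remainder
Number of remainders = 2

2


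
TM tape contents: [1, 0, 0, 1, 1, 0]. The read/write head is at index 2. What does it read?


Tape: [1, 0, 0, 1, 1, 0]
Positions: 0 1 2 3 4 5
Values:    1 0 0 1 1 0
Head at position 2
tape[2] = 0

0


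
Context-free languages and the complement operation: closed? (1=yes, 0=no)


CFL closure properties:
  Closed under: union, concatenation, Kleene star
  NOT closed under: intersection, complement
Operation 'complement' is in not-closed list -> No (not closed)

0


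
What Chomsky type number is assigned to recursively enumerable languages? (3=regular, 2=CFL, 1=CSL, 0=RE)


Chomsky hierarchy levels:
  Type 3: Regular (DFA/NFA/regex)
  Type 2: Context-free (PDA)
  Type 1: Context-sensitive
  Type 0: Recursively enumerable (TM)
'recursively enumerable' corresponds to Type 0

0


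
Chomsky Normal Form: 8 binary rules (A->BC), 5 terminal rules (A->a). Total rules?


CNF allows two rule forms:
  A -> BC (binary): 8 rules
  A -> a (terminal): 5 rules
Total = 8 + 5 = 13

13


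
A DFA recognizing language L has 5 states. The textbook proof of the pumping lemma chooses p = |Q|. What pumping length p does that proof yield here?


Pumping lemma for regular languages (standard proof):
Take p = |Q|, the number of DFA states.
Any string of length >= |Q| passes through |Q|+1 states while reading its first |Q| symbols,
so by pigeonhole some state repeats, giving the loop that can be pumped.
Here |Q| = 5
Therefore the proof uses p = 5

5


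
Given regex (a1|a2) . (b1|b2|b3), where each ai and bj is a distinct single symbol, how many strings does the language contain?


First group: 2 alternatives
Second group: 3 alternatives
Concatenation: each choice from group 1 pairs with each from group 2
Total = 2 x 3 = 6

6


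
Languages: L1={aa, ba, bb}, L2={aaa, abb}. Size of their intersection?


L1 = {aa, ba, bb}
L2 = {aaa, abb}
Checking each string in L1 against L2:
  'aa': in L2? No
  'ba': in L2? No
  'bb': in L2? No
Intersection = {}
|L1 ∩ L2| = 0

0


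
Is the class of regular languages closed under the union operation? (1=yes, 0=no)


Regular languages are closed under:
- Union (DFA product construction)
- Intersection (DFA product construction)
- Complement (swap accept/reject states)
- Concatenation (NFA construction)
- Kleene star (NFA construction)
union is in this list
Therefore: closed

1


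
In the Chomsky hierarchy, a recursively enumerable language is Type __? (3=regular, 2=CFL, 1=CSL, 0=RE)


Chomsky hierarchy levels:
  Type 3: Regular (DFA/NFA/regex)
  Type 2: Context-free (PDA)
  Type 1: Context-sensitive
  Type 0: Recursively enumerable (TM)
'recursively enumerable' corresponds to Type 0

0


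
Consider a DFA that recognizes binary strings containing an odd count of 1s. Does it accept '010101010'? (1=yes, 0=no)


DFA has 2 states: q_even (start, accept=no) and q_odd
Processing string '010101010' character by character:
  Position 0: read '0', 1-count=0 -> q_even (no change)
  Position 1: read '1', 1-count=1 -> q_odd
  Position 2: read '0', 1-count=1 -> q_odd (no change)
  Position 3: read '1', 1-count=2 -> q_even
  Position 4: read '0', 1-count=2 -> q_even (no change)
  Position 5: read '1', 1-count=3 -> q_odd
  Position 6: read '0', 1-count=3 -> q_odd (no change)
  Position 7: read '1', 1-count=4 -> q_even
  Position 8: read '0', 1-count=4 -> q_even (no change)
Final state: q_even, total 1s = 4 (even); the DFA requires an odd count -> reject

0


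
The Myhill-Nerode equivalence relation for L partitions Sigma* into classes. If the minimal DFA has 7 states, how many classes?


Myhill-Nerode theorem:
Number of equivalence classes = number of states in minimal DFA
Minimal DFA states = 7
Therefore equivalence classes = 7

7


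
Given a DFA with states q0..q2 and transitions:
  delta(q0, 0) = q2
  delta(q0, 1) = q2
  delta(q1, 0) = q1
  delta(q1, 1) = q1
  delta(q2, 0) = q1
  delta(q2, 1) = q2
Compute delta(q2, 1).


Looking up transition function:
delta(q2, 1) in the table
Row: q2, Column: 1
Result: q2

q2


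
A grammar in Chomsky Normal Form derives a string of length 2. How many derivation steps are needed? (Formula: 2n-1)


Chomsky Normal Form derivation:
String length n = 2
Each step either:
  - Splits a nonterminal into two (n-1 such steps)
  - Converts a nonterminal to terminal (n such steps)
Total = (n-1) + n = 2n - 1
= 2(2) - 1
= 4 - 1
= 3

3


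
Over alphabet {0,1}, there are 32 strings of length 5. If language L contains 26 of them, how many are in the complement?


Alphabet: {0,1}
String length: 5
Total strings of length 5 = 2^5 = 32
Strings in L = 26
Complement = total - |L|
= 32 - 26
= 6

6


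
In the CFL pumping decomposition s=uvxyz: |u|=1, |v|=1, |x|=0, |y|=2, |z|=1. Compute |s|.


|s| = |u| + |v| + |x| + |y| + |z|
= 1 + 1 + 0 + 2 + 1
= 2 + 0 + 3
= 2 + 3
= 5

5


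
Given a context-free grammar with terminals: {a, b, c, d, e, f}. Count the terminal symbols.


Terminal symbols: a, b, c, d, e, f
Counting each: a (#1), b (#2), c (#3), d (#4), e (#5), f (#6)
Total = 6

6


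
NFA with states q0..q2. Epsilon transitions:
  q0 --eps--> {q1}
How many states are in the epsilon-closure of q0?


Starting from q0
Initialize closure = {q0}
Follow epsilon from q0 -> add q1
Final closure: {q0, q1}
Size = 2

2


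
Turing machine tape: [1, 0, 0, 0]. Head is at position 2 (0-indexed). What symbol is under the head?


Tape: [1, 0, 0, 0]
Positions: 0 1 2 3
Values:    1 0 0 0
Head at position 2
tape[2] = 0

0


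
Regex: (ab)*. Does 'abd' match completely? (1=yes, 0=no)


Pattern: (ab)*
String: 'abd'
Pattern requires: zero or more repetitions of 'ab'
Length 3 is odd -> cannot be (ab)* -> no match
Result: 0

0


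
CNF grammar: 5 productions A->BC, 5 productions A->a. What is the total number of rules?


CNF allows two rule forms:
  A -> BC (binary): 5 rules
  A -> a (terminal): 5 rules
Total = 5 + 5 = 10

10


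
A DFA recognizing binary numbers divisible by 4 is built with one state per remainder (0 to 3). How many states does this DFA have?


Divisibility by 4 is tracked via the remainder mod 4: 0, 1, ..., 3
The construction assigns one state to each remainder
Number of remainders = 4

4


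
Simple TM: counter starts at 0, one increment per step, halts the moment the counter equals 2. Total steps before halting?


Counter starts at 0. Counting sequence:
  Step 1: counter = 1
  Step 2: counter = 2
Counter reached 2 -> halt
Total steps = 2

2


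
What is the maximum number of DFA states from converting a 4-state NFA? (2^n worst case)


NFA has 4 states
Subset construction: each DFA state = subset of NFA states
Maximum subsets = 2^4
2^4 = 16

16


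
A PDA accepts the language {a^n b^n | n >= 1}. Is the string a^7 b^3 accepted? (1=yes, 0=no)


Language requires equal numbers of a's and b's
PDA pushes for each 'a', pops for each 'b'
Number of a's = 7
Number of b's = 3
7 != 3 -> Reject

0


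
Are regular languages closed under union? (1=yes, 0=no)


Regular languages are closed under all standard operations:
- Union: Yes (product construction)
- Intersection: Yes (product construction)
- Complement: Yes (swap accept/reject)
- Concatenation: Yes (NFA construction)
Operation: union -> Closed

1


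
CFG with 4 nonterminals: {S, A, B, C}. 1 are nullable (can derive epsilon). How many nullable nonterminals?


Nonterminals: {S, A, B, C}
A nonterminal is nullable if it can derive epsilon
Counting nullable nonterminals: 1
Total nullable = 1

1


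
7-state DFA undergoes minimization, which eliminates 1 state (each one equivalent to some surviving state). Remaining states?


Original DFA: 7 states
Redundant states removed: 1
Minimized states = original - removed
= 7 - 1
= 6

6


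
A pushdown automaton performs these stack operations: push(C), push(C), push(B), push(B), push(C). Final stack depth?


Tracing stack operations:
  push(C) -> stack = [C], depth=1
  push(C) -> stack = [C,C], depth=2
  push(B) -> stack = [C,C,B], depth=3
  push(B) -> stack = [C,C,B,B], depth=4
  push(C) -> stack = [C,C,B,B,C], depth=5
Final depth = 5

5


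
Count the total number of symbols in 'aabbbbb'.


String: 'aabbbbb'
Counting characters:
  'a' appears 2 time(s)
  'b' appears 5 time(s)
Total length = 2 + 5 = 7

7


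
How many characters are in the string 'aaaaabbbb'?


String: 'aaaaabbbb'
Counting characters:
  'a' appears 5 time(s)
  'b' appears 4 time(s)
Total length = 5 + 4 = 9

9


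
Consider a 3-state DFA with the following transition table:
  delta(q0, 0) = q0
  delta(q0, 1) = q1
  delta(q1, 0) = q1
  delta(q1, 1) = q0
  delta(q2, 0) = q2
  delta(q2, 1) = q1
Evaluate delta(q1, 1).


Looking up transition function:
delta(q1, 1) in the table
Row: q1, Column: 1
Result: q0

q0


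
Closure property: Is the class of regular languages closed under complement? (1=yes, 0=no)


Regular languages are closed under all standard operations:
- Union: Yes (product construction)
- Intersection: Yes (product construction)
- Complement: Yes (swap accept/reject)
- Concatenation: Yes (NFA construction)
Operation: complement -> Closed

1


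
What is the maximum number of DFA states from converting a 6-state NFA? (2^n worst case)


NFA has 6 states
Subset construction: each DFA state = subset of NFA states
Maximum subsets = 2^6
2^6 = 64

64


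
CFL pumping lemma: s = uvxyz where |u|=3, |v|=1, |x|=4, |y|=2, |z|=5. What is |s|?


|s| = |u| + |v| + |x| + |y| + |z|
= 3 + 1 + 4 + 2 + 5
= 4 + 4 + 7
= 8 + 7
= 15

15


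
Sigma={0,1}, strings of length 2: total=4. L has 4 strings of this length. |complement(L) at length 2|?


Alphabet: {0,1}
String length: 2
Total strings of length 2 = 2^2 = 4
Strings in L = 4
Complement = total - |L|
= 4 - 4
= 0

0


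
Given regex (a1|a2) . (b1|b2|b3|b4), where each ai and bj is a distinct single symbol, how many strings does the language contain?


First group: 2 alternatives
Second group: 4 alternatives
Concatenation: each choice from group 1 pairs with each from group 2
Total = 2 x 4 = 8

8


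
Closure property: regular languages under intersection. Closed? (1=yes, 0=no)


Regular languages are closed under:
- Union (DFA product construction)
- Intersection (DFA product construction)
- Complement (swap accept/reject states)
- Concatenation (NFA construction)
- Kleene star (NFA construction)
intersection is in this list
Therefore: closed

1


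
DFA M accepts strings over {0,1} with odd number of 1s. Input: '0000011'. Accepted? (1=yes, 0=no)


DFA has 2 states: q_even (start, accept=no) and q_odd
Processing string '0000011' character by character:
  Position 0: read '0', 1-count=0 -> q_even (no change)
  Position 1: read '0', 1-count=0 -> q_even (no change)
  Position 2: read '0', 1-count=0 -> q_even (no change)
  Position 3: read '0', 1-count=0 -> q_even (no change)
  Position 4: read '0', 1-count=0 -> q_even (no change)
  Position 5: read '1', 1-count=1 -> q_odd
  Position 6: read '1', 1-count=2 -> q_even
Final state: q_even, total 1s = 2 (even); the DFA requires an odd count -> reject

0


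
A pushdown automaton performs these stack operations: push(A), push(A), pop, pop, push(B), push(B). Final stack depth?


Tracing stack operations:
  push(A) -> stack = [A], depth=1
  push(A) -> stack = [A,A], depth=2
  pop -> removed A, stack = [A], depth=1
  pop -> removed A, stack = [], depth=0
  push(B) -> stack = [B], depth=1
  push(B) -> stack = [B,B], depth=2
Final depth = 2

2


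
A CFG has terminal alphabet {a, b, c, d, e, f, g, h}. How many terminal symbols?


Terminal symbols: a, b, c, d, e, f, g, h
Counting each: a (#1), b (#2), c (#3), d (#4), e (#5), f (#6), g (#7), h (#8)
Total = 8

8


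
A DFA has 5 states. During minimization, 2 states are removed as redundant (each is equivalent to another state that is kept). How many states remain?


Original DFA: 5 states
Redundant states removed: 2
Minimized states = original - removed
= 5 - 2
= 3

3


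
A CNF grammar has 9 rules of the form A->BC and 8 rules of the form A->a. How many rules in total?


CNF allows two rule forms:
  A -> BC (binary): 9 rules
  A -> a (terminal): 8 rules
Total = 9 + 8 = 17

17


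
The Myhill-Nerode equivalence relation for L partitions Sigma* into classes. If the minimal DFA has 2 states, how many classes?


Myhill-Nerode theorem:
Number of equivalence classes = number of states in minimal DFA
Minimal DFA states = 2
Therefore equivalence classes = 2

2


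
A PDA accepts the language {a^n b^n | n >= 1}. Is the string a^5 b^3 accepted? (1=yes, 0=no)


Language requires equal numbers of a's and b's
PDA pushes for each 'a', pops for each 'b'
Number of a's = 5
Number of b's = 3
5 != 3 -> Reject

0


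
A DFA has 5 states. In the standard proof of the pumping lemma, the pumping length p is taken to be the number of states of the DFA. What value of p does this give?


Pumping lemma for regular languages (standard proof):
Take p = |Q|, the number of DFA states.
Any string of length >= |Q| passes through |Q|+1 states while reading its first |Q| symbols,
so by pigeonhole some state repeats, giving the loop that can be pumped.
Here |Q| = 5
Therefore the proof uses p = 5

5


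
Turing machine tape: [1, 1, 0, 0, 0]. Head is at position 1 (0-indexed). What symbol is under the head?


Tape: [1, 1, 0, 0, 0]
Positions: 0 1 2 3 4
Values:    1 1 0 0 0
Head at position 1
tape[1] = 1

1


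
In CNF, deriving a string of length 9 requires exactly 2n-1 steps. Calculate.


Chomsky Normal Form derivation:
String length n = 9
Each step either:
  - Splits a nonterminal into two (n-1 such steps)
  - Converts a nonterminal to terminal (n such steps)
Total = (n-1) + n = 2n - 1
= 2(9) - 1
= 18 - 1
= 17

17


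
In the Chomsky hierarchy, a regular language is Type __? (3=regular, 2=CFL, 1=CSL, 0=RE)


Chomsky hierarchy levels:
  Type 3: Regular (DFA/NFA/regex)
  Type 2: Context-free (PDA)
  Type 1: Context-sensitive
  Type 0: Recursively enumerable (TM)
'regular' corresponds to Type 3

3


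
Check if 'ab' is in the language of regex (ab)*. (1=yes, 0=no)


Pattern: (ab)*
String: 'ab'
Pattern requires: zero or more repetitions of 'ab'
Pairs: ['ab']
All pairs are 'ab'? Yes
Result: 1

1


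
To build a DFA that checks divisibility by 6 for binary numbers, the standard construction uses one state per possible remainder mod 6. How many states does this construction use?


Divisibility by 6 is tracked via the remainder mod 6: 0, 1, ..., 5
The construction assigns one state to each remainder
Number of remainders = 6

6


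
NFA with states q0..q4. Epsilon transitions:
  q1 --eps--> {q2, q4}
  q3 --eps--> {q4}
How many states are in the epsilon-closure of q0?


Starting from q0
Initialize closure = {q0}
q0 has no outgoing epsilon transitions -> nothing to add
Final closure: {q0}
Size = 1

1


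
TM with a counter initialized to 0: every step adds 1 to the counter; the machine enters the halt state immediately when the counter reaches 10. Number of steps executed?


Counter starts at 0. Counting sequence:
  Step 1: counter = 1
  Step 2: counter = 2
  Step 3: counter = 3
  Step 4: counter = 4
  Step 5: counter = 5
  Step 6: counter = 6
  ...
  Step 10: counter = 10
Counter reached 10 -> halt
Total steps = 10

10


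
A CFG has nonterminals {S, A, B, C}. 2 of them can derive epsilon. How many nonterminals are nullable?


Nonterminals: {S, A, B, C}
A nonterminal is nullable if it can derive epsilon
Counting nullable nonterminals: 2
Total nullable = 2

2


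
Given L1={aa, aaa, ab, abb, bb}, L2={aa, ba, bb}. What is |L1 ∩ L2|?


L1 = {aa, aaa, ab, abb, bb}
L2 = {aa, ba, bb}
Checking each string in L1 against L2:
  'aa': in L2? Yes
  'aaa': in L2? No
  'ab': in L2? No
  'abb': in L2? No
  'bb': in L2? Yes
Intersection = {aa, bb}
|L1 ∩ L2| = 2

2


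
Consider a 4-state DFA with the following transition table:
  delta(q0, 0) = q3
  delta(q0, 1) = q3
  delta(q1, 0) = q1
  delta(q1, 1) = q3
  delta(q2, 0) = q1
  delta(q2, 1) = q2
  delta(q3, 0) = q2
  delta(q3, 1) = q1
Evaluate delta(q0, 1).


Looking up transition function:
delta(q0, 1) in the table
Row: q0, Column: 1
Result: q3

q3


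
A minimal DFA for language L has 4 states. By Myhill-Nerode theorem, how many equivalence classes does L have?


Myhill-Nerode theorem:
Number of equivalence classes = number of states in minimal DFA
Minimal DFA states = 4
Therefore equivalence classes = 4

4


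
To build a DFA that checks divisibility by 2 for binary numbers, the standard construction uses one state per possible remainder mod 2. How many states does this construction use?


Divisibility by 2 is tracked via the remainder mod 2: 0, 1, ..., 1
The construction assigns one state to each remainder
Number of remainders = 2

2


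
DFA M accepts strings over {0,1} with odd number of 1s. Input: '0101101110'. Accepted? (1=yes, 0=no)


DFA has 2 states: q_even (start, accept=no) and q_odd
Processing string '0101101110' character by character:
  Position 0: read '0', 1-count=0 -> q_even (no change)
  Position 1: read '1', 1-count=1 -> q_odd
  Position 2: read '0', 1-count=1 -> q_odd (no change)
  Position 3: read '1', 1-count=2 -> q_even
  Position 4: read '1', 1-count=3 -> q_odd
  Position 5: read '0', 1-count=3 -> q_odd (no change)
  Position 6: read '1', 1-count=4 -> q_even
  Position 7: read '1', 1-count=5 -> q_odd
  Position 8: read '1', 1-count=6 -> q_even
  Position 9: read '0', 1-count=6 -> q_even (no change)
Final state: q_even, total 1s = 6 (even); the DFA requires an odd count -> reject

0


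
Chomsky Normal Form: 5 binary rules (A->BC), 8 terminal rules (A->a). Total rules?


CNF allows two rule forms:
  A -> BC (binary): 5 rules
  A -> a (terminal): 8 rules
Total = 5 + 8 = 13

13


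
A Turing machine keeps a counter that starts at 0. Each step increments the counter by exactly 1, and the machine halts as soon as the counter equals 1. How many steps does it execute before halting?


Counter starts at 0. Counting sequence:
  Step 1: counter = 1
Counter reached 1 -> halt
Total steps = 1

1


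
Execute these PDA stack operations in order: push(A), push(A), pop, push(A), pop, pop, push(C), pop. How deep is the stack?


Tracing stack operations:
  push(A) -> stack = [A], depth=1
  push(A) -> stack = [A,A], depth=2
  pop -> removed A, stack = [A], depth=1
  push(A) -> stack = [A,A], depth=2
  pop -> removed A, stack = [A], depth=1
  pop -> removed A, stack = [], depth=0
  push(C) -> stack = [C], depth=1
  pop -> removed C, stack = [], depth=0
Final depth = 0

0


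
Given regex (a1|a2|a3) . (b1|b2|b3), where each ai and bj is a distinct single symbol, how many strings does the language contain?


First group: 3 alternatives
Second group: 3 alternatives
Concatenation: each choice from group 1 pairs with each from group 2
Total = 3 x 3 = 9

9


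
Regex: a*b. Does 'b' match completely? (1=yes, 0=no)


Pattern: a*b
String: 'b'
Pattern requires: zero or more 'a's followed by exactly one 'b'
Found 0 leading 'a's
Remaining: 'b'
Remaining is exactly 'b' -> match
Result: 1

1


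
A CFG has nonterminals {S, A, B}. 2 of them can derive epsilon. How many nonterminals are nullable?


Nonterminals: {S, A, B}
A nonterminal is nullable if it can derive epsilon
Counting nullable nonterminals: 2
Total nullable = 2

2


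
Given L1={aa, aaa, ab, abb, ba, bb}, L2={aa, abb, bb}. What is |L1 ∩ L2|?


L1 = {aa, aaa, ab, abb, ba, bb}
L2 = {aa, abb, bb}
Checking each string in L1 against L2:
  'aa': in L2? Yes
  'aaa': in L2? No
  'ab': in L2? No
  'abb': in L2? Yes
  'ba': in L2? No
  'bb': in L2? Yes
Intersection = {aa, abb, bb}
|L1 ∩ L2| = 3

3


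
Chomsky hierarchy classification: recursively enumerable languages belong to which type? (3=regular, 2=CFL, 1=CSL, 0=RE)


Chomsky hierarchy levels:
  Type 3: Regular (DFA/NFA/regex)
  Type 2: Context-free (PDA)
  Type 1: Context-sensitive
  Type 0: Recursively enumerable (TM)
'recursively enumerable' corresponds to Type 0

0


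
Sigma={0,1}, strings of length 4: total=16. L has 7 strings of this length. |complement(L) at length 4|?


Alphabet: {0,1}
String length: 4
Total strings of length 4 = 2^4 = 16
Strings in L = 7
Complement = total - |L|
= 16 - 7
= 9

9


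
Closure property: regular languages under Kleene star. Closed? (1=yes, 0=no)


Regular languages are closed under:
- Union (DFA product construction)
- Intersection (DFA product construction)
- Complement (swap accept/reject states)
- Concatenation (NFA construction)
- Kleene star (NFA construction)
Kleene star is in this list
Therefore: closed

1


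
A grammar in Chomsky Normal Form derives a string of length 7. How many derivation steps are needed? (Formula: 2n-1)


Chomsky Normal Form derivation:
String length n = 7
Each step either:
  - Splits a nonterminal into two (n-1 such steps)
  - Converts a nonterminal to terminal (n such steps)
Total = (n-1) + n = 2n - 1
= 2(7) - 1
= 14 - 1
= 13

13


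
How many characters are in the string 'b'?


String: 'b'
Counting characters:
  'b' appears 1 time(s)
Total length = 0 + 1 = 1

1


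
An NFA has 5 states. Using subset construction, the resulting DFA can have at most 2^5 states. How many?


NFA has 5 states
Subset construction: each DFA state = subset of NFA states
Maximum subsets = 2^5
2^5 = 32

32


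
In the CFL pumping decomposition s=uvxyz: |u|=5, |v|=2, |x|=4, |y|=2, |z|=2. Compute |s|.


|s| = |u| + |v| + |x| + |y| + |z|
= 5 + 2 + 4 + 2 + 2
= 7 + 4 + 4
= 11 + 4
= 15

15


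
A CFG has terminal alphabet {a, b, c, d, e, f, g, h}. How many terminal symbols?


Terminal symbols: a, b, c, d, e, f, g, h
Counting each: a (#1), b (#2), c (#3), d (#4), e (#5), f (#6), g (#7), h (#8)
Total = 8

8


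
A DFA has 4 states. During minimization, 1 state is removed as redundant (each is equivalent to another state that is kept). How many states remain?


Original DFA: 4 states
Redundant states removed: 1
Minimized states = original - removed
= 4 - 1
= 3

3


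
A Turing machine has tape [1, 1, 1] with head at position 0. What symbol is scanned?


Tape: [1, 1, 1]
Positions: 0 1 2
Values:    1 1 1
Head at position 0
tape[0] = 1

1


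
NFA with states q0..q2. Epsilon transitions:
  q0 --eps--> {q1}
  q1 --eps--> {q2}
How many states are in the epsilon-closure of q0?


Starting from q0
Initialize closure = {q0}
Follow epsilon from q0 -> add q1
Follow epsilon from q1 -> add q2
Final closure: {q0, q1, q2}
Size = 3

3


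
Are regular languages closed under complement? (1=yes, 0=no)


Regular languages are closed under all standard operations:
- Union: Yes (product construction)
- Intersection: Yes (product construction)
- Complement: Yes (swap accept/reject)
- Concatenation: Yes (NFA construction)
Operation: complement -> Closed

1


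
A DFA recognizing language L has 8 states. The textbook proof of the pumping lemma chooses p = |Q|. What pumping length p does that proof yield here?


Pumping lemma for regular languages (standard proof):
Take p = |Q|, the number of DFA states.
Any string of length >= |Q| passes through |Q|+1 states while reading its first |Q| symbols,
so by pigeonhole some state repeats, giving the loop that can be pumped.
Here |Q| = 8
Therefore the proof uses p = 8

8


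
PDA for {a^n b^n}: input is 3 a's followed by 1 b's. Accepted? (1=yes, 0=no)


Language requires equal numbers of a's and b's
PDA pushes for each 'a', pops for each 'b'
Number of a's = 3
Number of b's = 1
3 != 1 -> Reject

0


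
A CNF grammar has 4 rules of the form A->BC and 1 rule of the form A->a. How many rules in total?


CNF allows two rule forms:
  A -> BC (binary): 4 rules
  A -> a (terminal): 1 rule
Total = 4 + 1 = 5

5


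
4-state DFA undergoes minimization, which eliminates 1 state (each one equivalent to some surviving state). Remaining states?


Original DFA: 4 states
Redundant states removed: 1
Minimized states = original - removed
= 4 - 1
= 3

3


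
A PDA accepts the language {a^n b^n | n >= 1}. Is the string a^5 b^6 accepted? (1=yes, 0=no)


Language requires equal numbers of a's and b's
PDA pushes for each 'a', pops for each 'b'
Number of a's = 5
Number of b's = 6
5 != 6 -> Reject

0


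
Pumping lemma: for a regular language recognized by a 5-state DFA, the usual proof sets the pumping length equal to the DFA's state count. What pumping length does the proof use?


Pumping lemma for regular languages (standard proof):
Take p = |Q|, the number of DFA states.
Any string of length >= |Q| passes through |Q|+1 states while reading its first |Q| symbols,
so by pigeonhole some state repeats, giving the loop that can be pumped.
Here |Q| = 5
Therefore the proof uses p = 5

5


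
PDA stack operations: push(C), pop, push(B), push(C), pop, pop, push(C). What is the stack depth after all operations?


Tracing stack operations:
  push(C) -> stack = [C], depth=1
  pop -> removed C, stack = [], depth=0
  push(B) -> stack = [B], depth=1
  push(C) -> stack = [B,C], depth=2
  pop -> removed C, stack = [B], depth=1
  pop -> removed B, stack = [], depth=0
  push(C) -> stack = [C], depth=1
Final depth = 1

1


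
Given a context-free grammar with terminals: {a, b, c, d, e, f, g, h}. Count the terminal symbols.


Terminal symbols: a, b, c, d, e, f, g, h
Counting each: a (#1), b (#2), c (#3), d (#4), e (#5), f (#6), g (#7), h (#8)
Total = 8

8


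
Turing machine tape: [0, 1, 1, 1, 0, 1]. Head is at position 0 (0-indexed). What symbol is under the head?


Tape: [0, 1, 1, 1, 0, 1]
Positions: 0 1 2 3 4 5
Values:    0 1 1 1 0 1
Head at position 0
tape[0] = 0

0


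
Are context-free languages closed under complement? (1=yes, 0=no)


CFL closure properties:
  Closed under: union, concatenation, Kleene star
  NOT closed under: intersection, complement
Operation 'complement' is in not-closed list -> No (not closed)

0


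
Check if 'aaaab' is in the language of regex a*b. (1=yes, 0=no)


Pattern: a*b
String: 'aaaab'
Pattern requires: zero or more 'a's followed by exactly one 'b'
Found 4 leading 'a's
Remaining: 'b'
Remaining is exactly 'b' -> match
Result: 1

1


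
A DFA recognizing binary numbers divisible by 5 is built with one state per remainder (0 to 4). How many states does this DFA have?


Divisibility by 5 is tracked via the remainder mod 5: 0, 1, ..., 4
The construction assigns one state to each remainder
Number of remainders = 5

5


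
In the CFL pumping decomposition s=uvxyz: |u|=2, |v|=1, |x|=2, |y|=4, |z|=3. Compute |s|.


|s| = |u| + |v| + |x| + |y| + |z|
= 2 + 1 + 2 + 4 + 3
= 3 + 2 + 7
= 5 + 7
= 12

12


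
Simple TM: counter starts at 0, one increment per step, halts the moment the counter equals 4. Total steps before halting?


Counter starts at 0. Counting sequence:
  Step 1: counter = 1
  Step 2: counter = 2
  Step 3: counter = 3
  Step 4: counter = 4
Counter reached 4 -> halt
Total steps = 4

4


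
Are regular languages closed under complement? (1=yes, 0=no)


Regular languages are closed under:
- Union (DFA product construction)
- Intersection (DFA product construction)
- Complement (swap accept/reject states)
- Concatenation (NFA construction)
- Kleene star (NFA construction)
complement is in this list
Therefore: closed

1


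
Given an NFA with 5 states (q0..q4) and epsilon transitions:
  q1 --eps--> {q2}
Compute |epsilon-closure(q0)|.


Starting from q0
Initialize closure = {q0}
q0 has no outgoing epsilon transitions -> nothing to add
Final closure: {q0}
Size = 1

1


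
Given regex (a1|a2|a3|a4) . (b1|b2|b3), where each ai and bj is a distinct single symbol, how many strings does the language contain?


First group: 4 alternatives
Second group: 3 alternatives
Concatenation: each choice from group 1 pairs with each from group 2
Total = 4 x 3 = 12

12


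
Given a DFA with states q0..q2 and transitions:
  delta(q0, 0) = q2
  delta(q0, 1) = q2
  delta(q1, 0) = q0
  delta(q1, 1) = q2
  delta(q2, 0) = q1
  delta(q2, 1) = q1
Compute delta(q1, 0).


Looking up transition function:
delta(q1, 0) in the table
Row: q1, Column: 0
Result: q0

q0


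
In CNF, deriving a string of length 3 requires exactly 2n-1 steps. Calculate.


Chomsky Normal Form derivation:
String length n = 3
Each step either:
  - Splits a nonterminal into two (n-1 such steps)
  - Converts a nonterminal to terminal (n such steps)
Total = (n-1) + n = 2n - 1
= 2(3) - 1
= 6 - 1
= 5

5


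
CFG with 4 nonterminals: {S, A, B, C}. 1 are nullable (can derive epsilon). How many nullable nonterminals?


Nonterminals: {S, A, B, C}
A nonterminal is nullable if it can derive epsilon
Counting nullable nonterminals: 1
Total nullable = 1

1


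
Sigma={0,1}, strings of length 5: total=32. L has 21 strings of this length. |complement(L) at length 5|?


Alphabet: {0,1}
String length: 5
Total strings of length 5 = 2^5 = 32
Strings in L = 21
Complement = total - |L|
= 32 - 21
= 11

11


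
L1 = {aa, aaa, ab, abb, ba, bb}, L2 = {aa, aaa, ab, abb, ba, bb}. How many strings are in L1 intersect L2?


L1 = {aa, aaa, ab, abb, ba, bb}
L2 = {aa, aaa, ab, abb, ba, bb}
Checking each string in L1 against L2:
  'aa': in L2? Yes
  'aaa': in L2? Yes
  'ab': in L2? Yes
  'abb': in L2? Yes
  'ba': in L2? Yes
  'bb': in L2? Yes
Intersection = {aa, aaa, ab, abb, ba, bb}
|L1 ∩ L2| = 6

6


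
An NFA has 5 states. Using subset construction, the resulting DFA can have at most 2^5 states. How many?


NFA has 5 states
Subset construction: each DFA state = subset of NFA states
Maximum subsets = 2^5
2^5 = 32

32


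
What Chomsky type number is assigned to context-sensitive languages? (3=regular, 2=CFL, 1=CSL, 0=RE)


Chomsky hierarchy levels:
  Type 3: Regular (DFA/NFA/regex)
  Type 2: Context-free (PDA)
  Type 1: Context-sensitive
  Type 0: Recursively enumerable (TM)
'context-sensitive' corresponds to Type 1

1


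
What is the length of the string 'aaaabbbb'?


String: 'aaaabbbb'
Counting characters:
  'a' appears 4 time(s)
  'b' appears 4 time(s)
Total length = 4 + 4 = 8

8


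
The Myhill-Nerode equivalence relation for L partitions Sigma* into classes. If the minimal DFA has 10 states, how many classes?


Myhill-Nerode theorem:
Number of equivalence classes = number of states in minimal DFA
Minimal DFA states = 10
Therefore equivalence classes = 10

10


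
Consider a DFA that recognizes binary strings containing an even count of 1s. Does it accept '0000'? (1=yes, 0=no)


DFA has 2 states: q_even (start, accept=yes) and q_odd
Processing string '0000' character by character:
  Position 0: read '0', 1-count=0 -> q_even (no change)
  Position 1: read '0', 1-count=0 -> q_even (no change)
  Position 2: read '0', 1-count=0 -> q_even (no change)
  Position 3: read '0', 1-count=0 -> q_even (no change)
Final state: q_even, total 1s = 0 (even); the DFA requires an even count -> accept

1


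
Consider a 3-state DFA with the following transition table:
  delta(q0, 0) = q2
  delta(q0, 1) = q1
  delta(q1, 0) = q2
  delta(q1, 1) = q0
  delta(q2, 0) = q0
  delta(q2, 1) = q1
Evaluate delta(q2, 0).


Looking up transition function:
delta(q2, 0) in the table
Row: q2, Column: 0
Result: q0

q0


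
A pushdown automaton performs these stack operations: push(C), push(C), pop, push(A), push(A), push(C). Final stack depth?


Tracing stack operations:
  push(C) -> stack = [C], depth=1
  push(C) -> stack = [C,C], depth=2
  pop -> removed C, stack = [C], depth=1
  push(A) -> stack = [C,A], depth=2
  push(A) -> stack = [C,A,A], depth=3
  push(C) -> stack = [C,A,A,C], depth=4
Final depth = 4

4


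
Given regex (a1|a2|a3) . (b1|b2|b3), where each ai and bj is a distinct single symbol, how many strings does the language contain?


First group: 3 alternatives
Second group: 3 alternatives
Concatenation: each choice from group 1 pairs with each from group 2
Total = 3 x 3 = 9

9


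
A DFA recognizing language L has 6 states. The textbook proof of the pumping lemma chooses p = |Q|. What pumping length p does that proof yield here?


Pumping lemma for regular languages (standard proof):
Take p = |Q|, the number of DFA states.
Any string of length >= |Q| passes through |Q|+1 states while reading its first |Q| symbols,
so by pigeonhole some state repeats, giving the loop that can be pumped.
Here |Q| = 6
Therefore the proof uses p = 6

6


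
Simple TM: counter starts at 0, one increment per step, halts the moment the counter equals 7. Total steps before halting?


Counter starts at 0. Counting sequence:
  Step 1: counter = 1
  Step 2: counter = 2
  Step 3: counter = 3
  Step 4: counter = 4
  Step 5: counter = 5
  Step 6: counter = 6
  Step 7: counter = 7
Counter reached 7 -> halt
Total steps = 7

7


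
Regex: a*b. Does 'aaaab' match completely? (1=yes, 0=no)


Pattern: a*b
String: 'aaaab'
Pattern requires: zero or more 'a's followed by exactly one 'b'
Found 4 leading 'a's
Remaining: 'b'
Remaining is exactly 'b' -> match
Result: 1

1
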